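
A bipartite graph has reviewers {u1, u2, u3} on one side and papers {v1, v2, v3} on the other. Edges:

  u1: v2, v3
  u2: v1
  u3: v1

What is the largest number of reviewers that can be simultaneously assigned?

Unit-capacity flow: source→left, listed edges, right→sink; max matching = max flow.
Augmenting path u1→v2 (+1); matched 1.
Augmenting path u2→v1 (+1); matched 2.
No augmenting path remains; maximum matching = 2.
König certificate: {u1, v1} is a vertex cover of size 2 (every listed pair touches it), so no matching can be larger.

2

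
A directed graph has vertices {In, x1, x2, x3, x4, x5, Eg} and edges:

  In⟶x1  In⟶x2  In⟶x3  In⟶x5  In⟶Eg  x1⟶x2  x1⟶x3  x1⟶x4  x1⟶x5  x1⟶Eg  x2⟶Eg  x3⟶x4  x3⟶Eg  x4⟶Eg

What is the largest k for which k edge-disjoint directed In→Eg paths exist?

4

Assign every edge capacity 1; by Menger, the answer equals the max flow.
Path In→Eg (+1); total 1.
Path In→x1→Eg (+1); total 2.
Path In→x2→Eg (+1); total 3.
Path In→x3→Eg (+1); total 4.
No residual In→Eg path; max flow = 4.
Certifying cut of size 4: {In→Eg, In→x1, In→x2, In→x3}.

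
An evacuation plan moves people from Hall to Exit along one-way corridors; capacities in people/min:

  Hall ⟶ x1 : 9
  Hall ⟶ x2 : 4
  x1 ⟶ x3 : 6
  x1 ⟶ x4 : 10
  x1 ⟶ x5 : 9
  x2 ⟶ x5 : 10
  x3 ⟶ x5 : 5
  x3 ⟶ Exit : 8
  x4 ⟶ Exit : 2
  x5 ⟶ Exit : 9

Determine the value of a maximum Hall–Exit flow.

Augment Hall→x1→x3→Exit: bottleneck 6, flow now 6.
Augment Hall→x1→x4→Exit: bottleneck 2, flow now 8.
Augment Hall→x1→x5→Exit: bottleneck 1, flow now 9.
Augment Hall→x2→x5→Exit: bottleneck 4, flow now 13.
No augmenting path remains; maximum flow = 13.
In the residual graph, reachable from Hall: {Hall}.
Min-cut edges: Hall→x1 (9), Hall→x2 (4); capacity 9 + 4 = 13.
This cut is saturated, so no flow can exceed 13.

13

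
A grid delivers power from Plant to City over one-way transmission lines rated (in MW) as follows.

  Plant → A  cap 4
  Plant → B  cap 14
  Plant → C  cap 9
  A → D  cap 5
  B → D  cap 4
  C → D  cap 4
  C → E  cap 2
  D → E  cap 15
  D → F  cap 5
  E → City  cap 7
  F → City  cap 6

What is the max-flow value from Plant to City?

12

Augment Plant→C→E→City: bottleneck 2, flow now 2.
Augment Plant→A→D→E→City: bottleneck 4, flow now 6.
Augment Plant→B→D→E→City: bottleneck 1, flow now 7.
Augment Plant→B→D→F→City: bottleneck 3, flow now 10.
Augment Plant→C→D→F→City: bottleneck 2, flow now 12.
No augmenting path remains; maximum flow = 12.
In the residual graph, reachable from Plant: {Plant, A, B, C, D, E}.
Min-cut edges: D→F (5), E→City (7); capacity 5 + 7 = 12.
This cut is saturated, so no flow can exceed 12.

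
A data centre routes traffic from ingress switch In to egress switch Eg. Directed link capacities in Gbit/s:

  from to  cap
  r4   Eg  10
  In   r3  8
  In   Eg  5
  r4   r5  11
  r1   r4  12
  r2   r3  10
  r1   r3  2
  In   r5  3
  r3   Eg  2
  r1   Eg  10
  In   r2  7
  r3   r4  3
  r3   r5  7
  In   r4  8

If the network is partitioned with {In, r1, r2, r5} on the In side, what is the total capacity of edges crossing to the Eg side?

Edges leaving {In, r1, r2, r5}: In→r3 (8), In→r4 (8), In→Eg (5), r1→r3 (2), r1→r4 (12), r1→Eg (10), r2→r3 (10).
Cut capacity = 8 + 8 + 5 + 2 + 12 + 10 + 10 = 55.

55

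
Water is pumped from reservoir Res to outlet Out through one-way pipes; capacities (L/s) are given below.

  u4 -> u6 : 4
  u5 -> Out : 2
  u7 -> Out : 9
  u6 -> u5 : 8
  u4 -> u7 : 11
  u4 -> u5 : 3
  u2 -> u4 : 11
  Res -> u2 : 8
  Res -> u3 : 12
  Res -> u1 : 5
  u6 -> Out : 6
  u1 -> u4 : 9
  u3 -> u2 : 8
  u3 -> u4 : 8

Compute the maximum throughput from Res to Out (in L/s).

Augment Res→u1→u4→u5→Out: bottleneck 2, flow now 2.
Augment Res→u1→u4→u6→Out: bottleneck 3, flow now 5.
Augment Res→u2→u4→u6→Out: bottleneck 1, flow now 6.
Augment Res→u2→u4→u7→Out: bottleneck 7, flow now 13.
Augment Res→u3→u4→u7→Out: bottleneck 2, flow now 15.
No augmenting path remains; maximum flow = 15.
In the residual graph, reachable from Res: {Res, u1, u2, u3, u4, u5, u7}.
Min-cut edges: u4→u6 (4), u5→Out (2), u7→Out (9); capacity 4 + 2 + 9 = 15.
This cut is saturated, so no flow can exceed 15.

15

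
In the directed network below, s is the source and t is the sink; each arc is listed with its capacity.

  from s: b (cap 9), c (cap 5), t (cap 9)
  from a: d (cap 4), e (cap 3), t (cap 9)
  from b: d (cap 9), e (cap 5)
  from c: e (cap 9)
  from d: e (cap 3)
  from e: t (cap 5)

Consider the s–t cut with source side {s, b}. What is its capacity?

28

Edges leaving {s, b}: s→c (5), s→t (9), b→d (9), b→e (5).
Cut capacity = 5 + 9 + 9 + 5 = 28.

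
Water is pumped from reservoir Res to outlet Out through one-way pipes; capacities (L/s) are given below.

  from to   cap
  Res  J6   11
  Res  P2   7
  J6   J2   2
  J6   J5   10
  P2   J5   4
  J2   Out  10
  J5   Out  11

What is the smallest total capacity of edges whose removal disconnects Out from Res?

13

Augment Res→J6→J2→Out: bottleneck 2, flow now 2.
Augment Res→J6→J5→Out: bottleneck 9, flow now 11.
Augment Res→P2→J5→Out: bottleneck 2, flow now 13.
No augmenting path remains; maximum flow = 13.
By max-flow min-cut, the minimum cut capacity equals the max flow.
In the residual graph, reachable from Res: {Res, J6, P2, J5}.
Min-cut edges: J6→J2 (2), J5→Out (11); capacity 2 + 11 = 13.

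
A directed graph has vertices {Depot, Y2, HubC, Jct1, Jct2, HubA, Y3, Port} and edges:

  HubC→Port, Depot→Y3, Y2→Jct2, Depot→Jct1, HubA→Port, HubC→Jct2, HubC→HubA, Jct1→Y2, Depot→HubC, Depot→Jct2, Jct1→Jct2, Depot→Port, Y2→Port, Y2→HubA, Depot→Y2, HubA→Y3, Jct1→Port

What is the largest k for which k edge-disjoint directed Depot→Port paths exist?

Assign every edge capacity 1; by Menger, the answer equals the max flow.
Path Depot→Port (+1); total 1.
Path Depot→Y2→Port (+1); total 2.
Path Depot→HubC→Port (+1); total 3.
Path Depot→Jct1→Port (+1); total 4.
No residual Depot→Port path; max flow = 4.
Certifying cut of size 4: {Depot→HubC, Depot→Jct1, Depot→Port, Depot→Y2}.

4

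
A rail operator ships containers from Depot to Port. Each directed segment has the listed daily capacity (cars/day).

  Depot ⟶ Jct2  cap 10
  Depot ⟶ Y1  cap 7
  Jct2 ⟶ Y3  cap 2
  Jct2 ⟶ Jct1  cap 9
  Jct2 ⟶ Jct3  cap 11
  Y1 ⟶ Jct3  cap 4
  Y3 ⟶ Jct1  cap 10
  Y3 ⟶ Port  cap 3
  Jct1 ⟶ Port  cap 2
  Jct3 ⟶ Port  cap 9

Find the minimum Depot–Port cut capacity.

13

Augment Depot→Jct2→Y3→Port: bottleneck 2, flow now 2.
Augment Depot→Jct2→Jct1→Port: bottleneck 2, flow now 4.
Augment Depot→Jct2→Jct3→Port: bottleneck 6, flow now 10.
Augment Depot→Y1→Jct3→Port: bottleneck 3, flow now 13.
No augmenting path remains; maximum flow = 13.
By max-flow min-cut, the minimum cut capacity equals the max flow.
In the residual graph, reachable from Depot: {Depot, Jct2, Y1, Jct1, Jct3}.
Min-cut edges: Jct2→Y3 (2), Jct1→Port (2), Jct3→Port (9); capacity 2 + 2 + 9 = 13.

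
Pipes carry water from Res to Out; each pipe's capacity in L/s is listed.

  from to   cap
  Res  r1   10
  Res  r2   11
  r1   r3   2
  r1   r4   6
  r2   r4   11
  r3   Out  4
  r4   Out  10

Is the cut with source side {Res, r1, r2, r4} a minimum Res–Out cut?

Yes — it is a minimum cut (capacity 12).

Given cut capacity: 2 + 10 = 12.
Augment Res→r1→r3→Out: bottleneck 2, flow now 2.
Augment Res→r1→r4→Out: bottleneck 6, flow now 8.
Augment Res→r2→r4→Out: bottleneck 4, flow now 12.
No augmenting path remains; maximum flow = 12.
Cut capacity 12 equals the max flow, so it is a minimum cut.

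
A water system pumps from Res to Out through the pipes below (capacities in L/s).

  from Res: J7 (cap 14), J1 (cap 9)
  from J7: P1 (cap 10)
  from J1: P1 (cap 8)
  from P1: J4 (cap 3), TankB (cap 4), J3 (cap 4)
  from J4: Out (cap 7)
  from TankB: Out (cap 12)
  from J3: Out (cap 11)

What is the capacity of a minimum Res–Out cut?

Augment Res→J7→P1→J4→Out: bottleneck 3, flow now 3.
Augment Res→J7→P1→TankB→Out: bottleneck 4, flow now 7.
Augment Res→J7→P1→J3→Out: bottleneck 3, flow now 10.
Augment Res→J1→P1→J3→Out: bottleneck 1, flow now 11.
No augmenting path remains; maximum flow = 11.
By max-flow min-cut, the minimum cut capacity equals the max flow.
In the residual graph, reachable from Res: {Res, J7, J1, P1}.
Min-cut edges: P1→J4 (3), P1→TankB (4), P1→J3 (4); capacity 3 + 4 + 4 = 11.

11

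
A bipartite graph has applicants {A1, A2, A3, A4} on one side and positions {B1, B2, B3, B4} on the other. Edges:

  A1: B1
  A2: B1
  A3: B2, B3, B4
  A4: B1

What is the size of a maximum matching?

2

Unit-capacity flow: source→left, listed edges, right→sink; max matching = max flow.
Augmenting path A1→B1 (+1); matched 1.
Augmenting path A3→B2 (+1); matched 2.
No augmenting path remains; maximum matching = 2.
König certificate: {A3, B1} is a vertex cover of size 2 (every listed pair touches it), so no matching can be larger.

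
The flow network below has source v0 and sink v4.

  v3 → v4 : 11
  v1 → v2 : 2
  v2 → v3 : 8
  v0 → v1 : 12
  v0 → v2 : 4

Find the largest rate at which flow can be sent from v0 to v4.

6

Augment v0→v2→v3→v4: bottleneck 4, flow now 4.
Augment v0→v1→v2→v3→v4: bottleneck 2, flow now 6.
No augmenting path remains; maximum flow = 6.
In the residual graph, reachable from v0: {v0, v1}.
Min-cut edges: v0→v2 (4), v1→v2 (2); capacity 4 + 2 = 6.
This cut is saturated, so no flow can exceed 6.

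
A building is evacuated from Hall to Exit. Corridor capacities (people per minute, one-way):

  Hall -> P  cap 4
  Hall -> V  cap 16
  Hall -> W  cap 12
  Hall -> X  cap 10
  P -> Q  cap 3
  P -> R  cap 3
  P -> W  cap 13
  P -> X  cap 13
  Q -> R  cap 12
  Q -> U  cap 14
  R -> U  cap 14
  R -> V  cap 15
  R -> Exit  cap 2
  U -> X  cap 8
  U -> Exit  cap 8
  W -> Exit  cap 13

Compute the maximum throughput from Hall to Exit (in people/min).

16

Augment Hall→W→Exit: bottleneck 12, flow now 12.
Augment Hall→P→R→Exit: bottleneck 2, flow now 14.
Augment Hall→P→W→Exit: bottleneck 1, flow now 15.
Augment Hall→P→Q→U→Exit: bottleneck 1, flow now 16.
No augmenting path remains; maximum flow = 16.
In the residual graph, reachable from Hall: {Hall, V, X}.
Min-cut edges: Hall→P (4), Hall→W (12); capacity 4 + 12 = 16.
This cut is saturated, so no flow can exceed 16.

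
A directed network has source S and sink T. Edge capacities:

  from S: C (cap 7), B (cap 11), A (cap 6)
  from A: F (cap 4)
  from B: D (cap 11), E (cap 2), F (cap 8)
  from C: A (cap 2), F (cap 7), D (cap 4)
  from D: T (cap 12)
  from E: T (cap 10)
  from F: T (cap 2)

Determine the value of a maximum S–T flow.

Augment S→A→F→T: bottleneck 2, flow now 2.
Augment S→B→D→T: bottleneck 11, flow now 13.
Augment S→C→D→T: bottleneck 1, flow now 14.
Augment S→C→D→B→E→T: bottleneck 2, flow now 16. (uses reverse residual edge)
No augmenting path remains; maximum flow = 16.
In the residual graph, reachable from S: {S, A, B, C, D, F}.
Min-cut edges: B→E (2), D→T (12), F→T (2); capacity 2 + 12 + 2 = 16.
This cut is saturated, so no flow can exceed 16.

16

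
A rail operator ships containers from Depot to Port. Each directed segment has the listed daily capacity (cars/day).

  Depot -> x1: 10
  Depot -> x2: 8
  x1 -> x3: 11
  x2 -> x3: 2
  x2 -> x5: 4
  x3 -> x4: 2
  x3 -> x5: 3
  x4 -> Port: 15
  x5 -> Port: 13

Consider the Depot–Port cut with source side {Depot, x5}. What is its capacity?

Edges leaving {Depot, x5}: Depot→x1 (10), Depot→x2 (8), x5→Port (13).
Cut capacity = 10 + 8 + 13 = 31.

31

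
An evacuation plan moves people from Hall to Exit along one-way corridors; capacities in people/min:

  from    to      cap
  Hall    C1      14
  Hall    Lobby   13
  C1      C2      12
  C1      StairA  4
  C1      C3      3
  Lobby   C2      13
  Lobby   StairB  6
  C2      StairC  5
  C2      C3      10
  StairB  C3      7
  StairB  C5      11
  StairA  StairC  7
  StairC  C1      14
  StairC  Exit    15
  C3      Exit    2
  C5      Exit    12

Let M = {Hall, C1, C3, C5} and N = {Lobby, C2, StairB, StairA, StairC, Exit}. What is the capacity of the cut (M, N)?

Edges leaving {Hall, C1, C3, C5}: Hall→Lobby (13), C1→C2 (12), C1→StairA (4), C3→Exit (2), C5→Exit (12).
Cut capacity = 13 + 12 + 4 + 2 + 12 = 43.

43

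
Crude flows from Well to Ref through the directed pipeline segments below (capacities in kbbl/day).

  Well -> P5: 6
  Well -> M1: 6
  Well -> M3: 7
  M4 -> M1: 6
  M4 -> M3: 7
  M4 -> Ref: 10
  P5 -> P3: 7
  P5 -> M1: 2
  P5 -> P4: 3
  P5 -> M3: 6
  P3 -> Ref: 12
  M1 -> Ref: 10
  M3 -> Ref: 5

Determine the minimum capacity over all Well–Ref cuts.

Augment Well→M1→Ref: bottleneck 6, flow now 6.
Augment Well→M3→Ref: bottleneck 5, flow now 11.
Augment Well→P5→P3→Ref: bottleneck 6, flow now 17.
No augmenting path remains; maximum flow = 17.
By max-flow min-cut, the minimum cut capacity equals the max flow.
In the residual graph, reachable from Well: {Well, M3}.
Min-cut edges: Well→P5 (6), Well→M1 (6), M3→Ref (5); capacity 6 + 6 + 5 = 17.

17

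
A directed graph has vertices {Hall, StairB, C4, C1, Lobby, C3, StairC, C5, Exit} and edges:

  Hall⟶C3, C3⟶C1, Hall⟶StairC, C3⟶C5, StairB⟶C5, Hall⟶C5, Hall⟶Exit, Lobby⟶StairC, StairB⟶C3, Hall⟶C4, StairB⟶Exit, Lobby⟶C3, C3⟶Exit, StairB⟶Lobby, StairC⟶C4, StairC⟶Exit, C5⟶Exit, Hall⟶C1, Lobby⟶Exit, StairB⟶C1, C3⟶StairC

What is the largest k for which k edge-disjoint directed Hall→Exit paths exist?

4

Assign every edge capacity 1; by Menger, the answer equals the max flow.
Path Hall→Exit (+1); total 1.
Path Hall→C3→Exit (+1); total 2.
Path Hall→StairC→Exit (+1); total 3.
Path Hall→C5→Exit (+1); total 4.
No residual Hall→Exit path; max flow = 4.
Certifying cut of size 4: {Hall→C3, Hall→C5, Hall→Exit, Hall→StairC}.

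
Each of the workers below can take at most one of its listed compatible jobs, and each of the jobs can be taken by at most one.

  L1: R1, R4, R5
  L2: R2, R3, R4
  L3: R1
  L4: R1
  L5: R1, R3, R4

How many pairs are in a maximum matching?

Unit-capacity flow: source→left, listed edges, right→sink; max matching = max flow.
Augmenting path L1→R1 (+1); matched 1.
Augmenting path L2→R2 (+1); matched 2.
Augmenting path L5→R3 (+1); matched 3.
Augmenting path L3→R1→L1→R4 (+1); matched 4.
No augmenting path remains; maximum matching = 4.
König certificate: {L1, L2, L5, R1} is a vertex cover of size 4 (every listed pair touches it), so no matching can be larger.

4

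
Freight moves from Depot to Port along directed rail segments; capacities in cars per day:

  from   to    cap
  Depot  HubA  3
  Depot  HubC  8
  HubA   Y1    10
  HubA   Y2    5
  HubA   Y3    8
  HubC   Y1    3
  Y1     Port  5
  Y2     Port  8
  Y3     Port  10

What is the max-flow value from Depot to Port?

6

Augment Depot→HubA→Y1→Port: bottleneck 3, flow now 3.
Augment Depot→HubC→Y1→Port: bottleneck 2, flow now 5.
Augment Depot→HubC→Y1→HubA→Y2→Port: bottleneck 1, flow now 6. (uses reverse residual edge)
No augmenting path remains; maximum flow = 6.
In the residual graph, reachable from Depot: {Depot, HubC}.
Min-cut edges: Depot→HubA (3), HubC→Y1 (3); capacity 3 + 3 = 6.
This cut is saturated, so no flow can exceed 6.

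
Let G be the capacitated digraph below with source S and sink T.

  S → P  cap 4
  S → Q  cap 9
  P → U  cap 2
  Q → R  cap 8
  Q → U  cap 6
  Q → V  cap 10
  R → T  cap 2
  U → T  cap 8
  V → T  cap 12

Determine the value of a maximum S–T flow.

11

Augment S→P→U→T: bottleneck 2, flow now 2.
Augment S→Q→R→T: bottleneck 2, flow now 4.
Augment S→Q→U→T: bottleneck 6, flow now 10.
Augment S→Q→V→T: bottleneck 1, flow now 11.
No augmenting path remains; maximum flow = 11.
In the residual graph, reachable from S: {S, P}.
Min-cut edges: S→Q (9), P→U (2); capacity 9 + 2 = 11.
This cut is saturated, so no flow can exceed 11.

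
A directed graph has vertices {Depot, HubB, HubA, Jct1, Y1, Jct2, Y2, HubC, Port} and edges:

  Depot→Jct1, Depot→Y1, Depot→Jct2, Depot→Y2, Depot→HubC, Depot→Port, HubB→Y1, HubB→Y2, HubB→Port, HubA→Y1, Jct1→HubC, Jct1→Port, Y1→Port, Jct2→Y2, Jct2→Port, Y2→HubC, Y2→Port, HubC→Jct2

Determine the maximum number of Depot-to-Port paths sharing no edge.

5

Assign every edge capacity 1; by Menger, the answer equals the max flow.
Path Depot→Port (+1); total 1.
Path Depot→Jct1→Port (+1); total 2.
Path Depot→Y1→Port (+1); total 3.
Path Depot→Jct2→Port (+1); total 4.
Path Depot→Y2→Port (+1); total 5.
No residual Depot→Port path; max flow = 5.
Certifying cut of size 5: {Depot→Jct1, Depot→Port, Depot→Y1, Jct2→Port, Y2→Port}.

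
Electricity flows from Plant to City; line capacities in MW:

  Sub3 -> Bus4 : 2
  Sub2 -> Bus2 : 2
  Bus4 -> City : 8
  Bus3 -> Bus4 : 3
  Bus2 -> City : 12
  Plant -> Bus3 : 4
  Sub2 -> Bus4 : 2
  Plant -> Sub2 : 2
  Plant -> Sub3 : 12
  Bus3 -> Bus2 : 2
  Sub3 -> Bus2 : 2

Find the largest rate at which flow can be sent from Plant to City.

10

Augment Plant→Bus3→Bus4→City: bottleneck 3, flow now 3.
Augment Plant→Bus3→Bus2→City: bottleneck 1, flow now 4.
Augment Plant→Sub2→Bus4→City: bottleneck 2, flow now 6.
Augment Plant→Sub3→Bus4→City: bottleneck 2, flow now 8.
Augment Plant→Sub3→Bus2→City: bottleneck 2, flow now 10.
No augmenting path remains; maximum flow = 10.
In the residual graph, reachable from Plant: {Plant, Sub3}.
Min-cut edges: Plant→Bus3 (4), Plant→Sub2 (2), Sub3→Bus4 (2), Sub3→Bus2 (2); capacity 4 + 2 + 2 + 2 = 10.
This cut is saturated, so no flow can exceed 10.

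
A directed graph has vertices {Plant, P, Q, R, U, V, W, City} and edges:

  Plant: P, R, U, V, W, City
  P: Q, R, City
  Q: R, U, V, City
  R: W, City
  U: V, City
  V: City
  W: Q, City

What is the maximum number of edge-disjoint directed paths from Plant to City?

6

Assign every edge capacity 1; by Menger, the answer equals the max flow.
Path Plant→City (+1); total 1.
Path Plant→P→City (+1); total 2.
Path Plant→R→City (+1); total 3.
Path Plant→U→City (+1); total 4.
Path Plant→V→City (+1); total 5.
Path Plant→W→City (+1); total 6.
No residual Plant→City path; max flow = 6.
Certifying cut of size 6: {Plant→City, Plant→P, Plant→R, Plant→U, Plant→V, Plant→W}.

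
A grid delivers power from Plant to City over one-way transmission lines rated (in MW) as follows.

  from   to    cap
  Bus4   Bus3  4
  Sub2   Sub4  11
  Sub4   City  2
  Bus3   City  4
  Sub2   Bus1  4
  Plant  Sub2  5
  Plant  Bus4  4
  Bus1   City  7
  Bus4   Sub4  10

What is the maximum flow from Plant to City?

9

Augment Plant→Sub2→Bus1→City: bottleneck 4, flow now 4.
Augment Plant→Sub2→Sub4→City: bottleneck 1, flow now 5.
Augment Plant→Bus4→Bus3→City: bottleneck 4, flow now 9.
No augmenting path remains; maximum flow = 9.
In the residual graph, reachable from Plant: {Plant}.
Min-cut edges: Plant→Sub2 (5), Plant→Bus4 (4); capacity 5 + 4 = 9.
This cut is saturated, so no flow can exceed 9.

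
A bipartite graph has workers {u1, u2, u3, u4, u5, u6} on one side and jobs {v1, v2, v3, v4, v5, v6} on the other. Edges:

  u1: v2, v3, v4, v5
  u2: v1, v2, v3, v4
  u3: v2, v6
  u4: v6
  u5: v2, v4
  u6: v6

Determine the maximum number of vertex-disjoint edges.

Unit-capacity flow: source→left, listed edges, right→sink; max matching = max flow.
Augmenting path u1→v2 (+1); matched 1.
Augmenting path u2→v1 (+1); matched 2.
Augmenting path u3→v6 (+1); matched 3.
Augmenting path u5→v4 (+1); matched 4.
Augmenting path u4→v6→u3→v2→u1→v3 (+1); matched 5.
No augmenting path remains; maximum matching = 5.
König certificate: {u1, u2, u3, u5, v6} is a vertex cover of size 5 (every listed pair touches it), so no matching can be larger.

5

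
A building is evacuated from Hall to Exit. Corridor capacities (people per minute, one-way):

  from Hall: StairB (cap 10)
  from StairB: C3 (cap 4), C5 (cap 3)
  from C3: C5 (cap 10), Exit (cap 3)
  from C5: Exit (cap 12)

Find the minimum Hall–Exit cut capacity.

7

Augment Hall→StairB→C3→Exit: bottleneck 3, flow now 3.
Augment Hall→StairB→C5→Exit: bottleneck 3, flow now 6.
Augment Hall→StairB→C3→C5→Exit: bottleneck 1, flow now 7.
No augmenting path remains; maximum flow = 7.
By max-flow min-cut, the minimum cut capacity equals the max flow.
In the residual graph, reachable from Hall: {Hall, StairB}.
Min-cut edges: StairB→C3 (4), StairB→C5 (3); capacity 4 + 3 = 7.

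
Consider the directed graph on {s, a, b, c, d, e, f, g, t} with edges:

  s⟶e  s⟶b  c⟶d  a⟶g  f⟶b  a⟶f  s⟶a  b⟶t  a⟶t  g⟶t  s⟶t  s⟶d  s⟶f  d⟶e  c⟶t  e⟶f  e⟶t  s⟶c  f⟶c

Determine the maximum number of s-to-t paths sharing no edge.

5

Assign every edge capacity 1; by Menger, the answer equals the max flow.
Path s→t (+1); total 1.
Path s→a→t (+1); total 2.
Path s→b→t (+1); total 3.
Path s→c→t (+1); total 4.
Path s→e→t (+1); total 5.
No residual s→t path; max flow = 5.
Certifying cut of size 5: {b→t, c→t, e→t, s→a, s→t}.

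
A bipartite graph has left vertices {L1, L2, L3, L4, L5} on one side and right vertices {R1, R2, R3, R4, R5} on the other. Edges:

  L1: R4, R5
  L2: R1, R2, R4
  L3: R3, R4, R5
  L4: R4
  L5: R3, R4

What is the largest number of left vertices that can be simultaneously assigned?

Unit-capacity flow: source→left, listed edges, right→sink; max matching = max flow.
Augmenting path L1→R4 (+1); matched 1.
Augmenting path L2→R1 (+1); matched 2.
Augmenting path L3→R3 (+1); matched 3.
Augmenting path L4→R4→L1→R5 (+1); matched 4.
No augmenting path remains; maximum matching = 4.
König certificate: {L2, R3, R4, R5} is a vertex cover of size 4 (every listed pair touches it), so no matching can be larger.

4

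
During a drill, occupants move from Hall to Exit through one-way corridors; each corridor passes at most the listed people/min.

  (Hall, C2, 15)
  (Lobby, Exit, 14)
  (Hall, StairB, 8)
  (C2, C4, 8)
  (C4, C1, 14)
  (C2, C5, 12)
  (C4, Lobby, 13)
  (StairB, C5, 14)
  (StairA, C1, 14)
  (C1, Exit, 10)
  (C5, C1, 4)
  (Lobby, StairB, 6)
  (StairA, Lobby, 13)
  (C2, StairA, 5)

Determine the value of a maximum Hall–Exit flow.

17

Augment Hall→C2→StairA→Lobby→Exit: bottleneck 5, flow now 5.
Augment Hall→C2→C4→Lobby→Exit: bottleneck 8, flow now 13.
Augment Hall→C2→C5→C1→Exit: bottleneck 2, flow now 15.
Augment Hall→StairB→C5→C1→Exit: bottleneck 2, flow now 17.
No augmenting path remains; maximum flow = 17.
In the residual graph, reachable from Hall: {Hall, C2, StairB, C5}.
Min-cut edges: C2→StairA (5), C2→C4 (8), C5→C1 (4); capacity 5 + 8 + 4 = 17.
This cut is saturated, so no flow can exceed 17.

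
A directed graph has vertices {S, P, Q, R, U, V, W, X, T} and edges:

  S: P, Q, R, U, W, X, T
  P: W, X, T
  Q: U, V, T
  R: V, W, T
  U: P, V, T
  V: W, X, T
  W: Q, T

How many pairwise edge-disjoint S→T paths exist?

6

Assign every edge capacity 1; by Menger, the answer equals the max flow.
Path S→T (+1); total 1.
Path S→P→T (+1); total 2.
Path S→Q→T (+1); total 3.
Path S→R→T (+1); total 4.
Path S→U→T (+1); total 5.
Path S→W→T (+1); total 6.
No residual S→T path; max flow = 6.
Certifying cut of size 6: {S→P, S→Q, S→R, S→T, S→U, S→W}.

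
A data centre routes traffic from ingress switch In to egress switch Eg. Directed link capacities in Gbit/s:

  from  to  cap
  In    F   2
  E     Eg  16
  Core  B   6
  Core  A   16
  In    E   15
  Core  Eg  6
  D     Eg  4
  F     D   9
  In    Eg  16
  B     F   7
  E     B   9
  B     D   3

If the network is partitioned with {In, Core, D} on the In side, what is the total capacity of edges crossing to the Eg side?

Edges leaving {In, Core, D}: In→E (15), In→F (2), In→Eg (16), Core→A (16), Core→B (6), Core→Eg (6), D→Eg (4).
Cut capacity = 15 + 2 + 16 + 16 + 6 + 6 + 4 = 65.

65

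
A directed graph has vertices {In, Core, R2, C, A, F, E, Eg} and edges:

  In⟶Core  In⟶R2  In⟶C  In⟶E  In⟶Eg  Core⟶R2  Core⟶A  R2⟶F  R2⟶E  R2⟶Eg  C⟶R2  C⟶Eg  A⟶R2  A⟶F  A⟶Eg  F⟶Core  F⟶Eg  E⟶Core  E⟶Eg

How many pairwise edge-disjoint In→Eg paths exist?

5

Assign every edge capacity 1; by Menger, the answer equals the max flow.
Path In→Eg (+1); total 1.
Path In→R2→Eg (+1); total 2.
Path In→C→Eg (+1); total 3.
Path In→E→Eg (+1); total 4.
Path In→Core→A→Eg (+1); total 5.
No residual In→Eg path; max flow = 5.
Certifying cut of size 5: {In→C, In→Core, In→E, In→Eg, In→R2}.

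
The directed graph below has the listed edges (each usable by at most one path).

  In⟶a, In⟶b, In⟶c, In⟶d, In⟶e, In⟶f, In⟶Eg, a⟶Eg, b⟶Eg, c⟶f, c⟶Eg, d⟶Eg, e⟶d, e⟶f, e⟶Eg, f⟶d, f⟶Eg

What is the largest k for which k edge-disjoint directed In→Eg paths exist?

Assign every edge capacity 1; by Menger, the answer equals the max flow.
Path In→Eg (+1); total 1.
Path In→a→Eg (+1); total 2.
Path In→b→Eg (+1); total 3.
Path In→c→Eg (+1); total 4.
Path In→d→Eg (+1); total 5.
Path In→e→Eg (+1); total 6.
Path In→f→Eg (+1); total 7.
No residual In→Eg path; max flow = 7.
Certifying cut of size 7: {In→Eg, In→a, In→b, In→c, In→d, In→e, In→f}.

7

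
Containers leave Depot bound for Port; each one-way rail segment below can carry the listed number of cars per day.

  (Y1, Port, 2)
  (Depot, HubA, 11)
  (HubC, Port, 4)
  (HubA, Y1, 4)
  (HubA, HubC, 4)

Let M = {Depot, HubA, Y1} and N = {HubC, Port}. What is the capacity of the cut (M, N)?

6

Edges leaving {Depot, HubA, Y1}: HubA→HubC (4), Y1→Port (2).
Cut capacity = 4 + 2 = 6.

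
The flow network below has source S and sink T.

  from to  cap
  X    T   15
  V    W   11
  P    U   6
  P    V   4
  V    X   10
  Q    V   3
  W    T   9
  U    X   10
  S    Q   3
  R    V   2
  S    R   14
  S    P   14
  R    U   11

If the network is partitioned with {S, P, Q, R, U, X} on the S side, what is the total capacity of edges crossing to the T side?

Edges leaving {S, P, Q, R, U, X}: P→V (4), Q→V (3), R→V (2), X→T (15).
Cut capacity = 4 + 3 + 2 + 15 = 24.

24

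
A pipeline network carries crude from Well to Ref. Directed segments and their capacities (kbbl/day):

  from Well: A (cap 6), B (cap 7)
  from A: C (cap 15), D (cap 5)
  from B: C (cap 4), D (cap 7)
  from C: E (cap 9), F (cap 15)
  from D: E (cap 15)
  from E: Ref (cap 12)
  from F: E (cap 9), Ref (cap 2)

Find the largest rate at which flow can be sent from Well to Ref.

Augment Well→A→C→E→Ref: bottleneck 6, flow now 6.
Augment Well→B→C→E→Ref: bottleneck 3, flow now 9.
Augment Well→B→C→F→Ref: bottleneck 1, flow now 10.
Augment Well→B→D→E→Ref: bottleneck 3, flow now 13.
No augmenting path remains; maximum flow = 13.
In the residual graph, reachable from Well: {Well}.
Min-cut edges: Well→A (6), Well→B (7); capacity 6 + 7 = 13.
This cut is saturated, so no flow can exceed 13.

13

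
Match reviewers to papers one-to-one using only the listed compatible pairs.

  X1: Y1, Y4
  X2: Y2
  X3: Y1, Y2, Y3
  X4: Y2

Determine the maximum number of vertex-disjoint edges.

Unit-capacity flow: source→left, listed edges, right→sink; max matching = max flow.
Augmenting path X1→Y1 (+1); matched 1.
Augmenting path X2→Y2 (+1); matched 2.
Augmenting path X3→Y3 (+1); matched 3.
No augmenting path remains; maximum matching = 3.
König certificate: {X1, X3, Y2} is a vertex cover of size 3 (every listed pair touches it), so no matching can be larger.

3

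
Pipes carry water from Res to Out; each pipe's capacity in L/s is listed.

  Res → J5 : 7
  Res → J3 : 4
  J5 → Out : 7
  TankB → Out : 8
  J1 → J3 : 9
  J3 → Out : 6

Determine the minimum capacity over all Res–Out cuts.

Augment Res→J5→Out: bottleneck 7, flow now 7.
Augment Res→J3→Out: bottleneck 4, flow now 11.
No augmenting path remains; maximum flow = 11.
By max-flow min-cut, the minimum cut capacity equals the max flow.
In the residual graph, reachable from Res: {Res}.
Min-cut edges: Res→J5 (7), Res→J3 (4); capacity 7 + 4 = 11.

11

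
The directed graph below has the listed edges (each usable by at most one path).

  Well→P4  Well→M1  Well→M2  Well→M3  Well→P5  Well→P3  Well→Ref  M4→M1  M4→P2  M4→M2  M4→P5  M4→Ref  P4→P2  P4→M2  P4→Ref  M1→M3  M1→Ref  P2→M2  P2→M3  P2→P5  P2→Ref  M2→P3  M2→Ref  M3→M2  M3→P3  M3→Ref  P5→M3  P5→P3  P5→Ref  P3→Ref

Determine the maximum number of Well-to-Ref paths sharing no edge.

7

Assign every edge capacity 1; by Menger, the answer equals the max flow.
Path Well→Ref (+1); total 1.
Path Well→P4→Ref (+1); total 2.
Path Well→M1→Ref (+1); total 3.
Path Well→M2→Ref (+1); total 4.
Path Well→M3→Ref (+1); total 5.
Path Well→P5→Ref (+1); total 6.
Path Well→P3→Ref (+1); total 7.
No residual Well→Ref path; max flow = 7.
Certifying cut of size 7: {Well→M1, Well→M2, Well→M3, Well→P3, Well→P4, Well→P5, Well→Ref}.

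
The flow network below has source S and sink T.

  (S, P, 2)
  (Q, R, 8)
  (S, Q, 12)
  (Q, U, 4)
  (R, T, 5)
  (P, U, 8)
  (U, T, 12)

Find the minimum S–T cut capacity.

11

Augment S→P→U→T: bottleneck 2, flow now 2.
Augment S→Q→R→T: bottleneck 5, flow now 7.
Augment S→Q→U→T: bottleneck 4, flow now 11.
No augmenting path remains; maximum flow = 11.
By max-flow min-cut, the minimum cut capacity equals the max flow.
In the residual graph, reachable from S: {S, Q, R}.
Min-cut edges: S→P (2), Q→U (4), R→T (5); capacity 2 + 4 + 5 = 11.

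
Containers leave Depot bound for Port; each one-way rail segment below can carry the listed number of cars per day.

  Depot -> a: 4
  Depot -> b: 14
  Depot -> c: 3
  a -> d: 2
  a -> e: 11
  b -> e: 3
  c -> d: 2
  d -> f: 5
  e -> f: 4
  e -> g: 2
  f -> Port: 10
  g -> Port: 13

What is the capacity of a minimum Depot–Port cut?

9

Augment Depot→a→d→f→Port: bottleneck 2, flow now 2.
Augment Depot→a→e→f→Port: bottleneck 2, flow now 4.
Augment Depot→b→e→f→Port: bottleneck 2, flow now 6.
Augment Depot→b→e→g→Port: bottleneck 1, flow now 7.
Augment Depot→c→d→f→Port: bottleneck 2, flow now 9.
No augmenting path remains; maximum flow = 9.
By max-flow min-cut, the minimum cut capacity equals the max flow.
In the residual graph, reachable from Depot: {Depot, b, c}.
Min-cut edges: Depot→a (4), b→e (3), c→d (2); capacity 4 + 3 + 2 = 9.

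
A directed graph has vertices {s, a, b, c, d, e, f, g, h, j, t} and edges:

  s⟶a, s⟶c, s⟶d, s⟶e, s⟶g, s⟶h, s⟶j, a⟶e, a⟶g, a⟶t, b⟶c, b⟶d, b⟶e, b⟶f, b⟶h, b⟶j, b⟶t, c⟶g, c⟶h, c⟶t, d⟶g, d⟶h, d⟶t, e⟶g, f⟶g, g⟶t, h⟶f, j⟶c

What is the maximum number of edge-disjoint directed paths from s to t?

Assign every edge capacity 1; by Menger, the answer equals the max flow.
Path s→a→t (+1); total 1.
Path s→c→t (+1); total 2.
Path s→d→t (+1); total 3.
Path s→g→t (+1); total 4.
No residual s→t path; max flow = 4.
Certifying cut of size 4: {c→t, g→t, s→a, s→d}.

4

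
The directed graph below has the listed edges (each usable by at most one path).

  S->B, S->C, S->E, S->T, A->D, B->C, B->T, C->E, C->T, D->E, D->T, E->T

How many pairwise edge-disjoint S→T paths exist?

Assign every edge capacity 1; by Menger, the answer equals the max flow.
Path S→T (+1); total 1.
Path S→B→T (+1); total 2.
Path S→C→T (+1); total 3.
Path S→E→T (+1); total 4.
No residual S→T path; max flow = 4.
Certifying cut of size 4: {S→B, S→C, S→E, S→T}.

4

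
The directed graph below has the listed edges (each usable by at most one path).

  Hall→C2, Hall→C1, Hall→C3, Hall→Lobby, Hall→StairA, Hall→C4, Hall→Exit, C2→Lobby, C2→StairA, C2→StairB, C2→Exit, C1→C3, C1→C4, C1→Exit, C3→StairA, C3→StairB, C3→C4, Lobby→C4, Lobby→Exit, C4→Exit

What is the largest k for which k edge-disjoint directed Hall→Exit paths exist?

Assign every edge capacity 1; by Menger, the answer equals the max flow.
Path Hall→Exit (+1); total 1.
Path Hall→C2→Exit (+1); total 2.
Path Hall→C1→Exit (+1); total 3.
Path Hall→Lobby→Exit (+1); total 4.
Path Hall→C4→Exit (+1); total 5.
No residual Hall→Exit path; max flow = 5.
Certifying cut of size 5: {C4→Exit, Hall→C1, Hall→C2, Hall→Exit, Hall→Lobby}.

5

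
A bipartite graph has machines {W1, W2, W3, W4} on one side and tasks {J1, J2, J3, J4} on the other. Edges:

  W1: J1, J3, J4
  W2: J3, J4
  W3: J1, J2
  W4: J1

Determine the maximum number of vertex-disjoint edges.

Unit-capacity flow: source→left, listed edges, right→sink; max matching = max flow.
Augmenting path W1→J1 (+1); matched 1.
Augmenting path W2→J3 (+1); matched 2.
Augmenting path W3→J2 (+1); matched 3.
Augmenting path W4→J1→W1→J4 (+1); matched 4.
No augmenting path remains; maximum matching = 4.
König certificate: {W1, W2, W3, W4} is a vertex cover of size 4 (every listed pair touches it), so no matching can be larger.

4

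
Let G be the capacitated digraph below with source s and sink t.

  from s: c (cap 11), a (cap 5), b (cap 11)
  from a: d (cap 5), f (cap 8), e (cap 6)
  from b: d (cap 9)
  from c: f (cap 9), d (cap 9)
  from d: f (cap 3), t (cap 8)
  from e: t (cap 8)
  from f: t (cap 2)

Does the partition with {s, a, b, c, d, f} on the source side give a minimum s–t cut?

No — its capacity is 16, but the minimum cut has capacity 15.

Given cut capacity: 6 + 8 + 2 = 16.
Augment s→a→d→t: bottleneck 5, flow now 5.
Augment s→b→d→t: bottleneck 3, flow now 8.
Augment s→c→f→t: bottleneck 2, flow now 10.
Augment s→b→d→a→e→t: bottleneck 5, flow now 15. (uses reverse residual edge)
No augmenting path remains; maximum flow = 15.
In the residual graph, reachable from s: {s, b, c, d, f}.
Min-cut edges: s→a (5), d→t (8), f→t (2); capacity 5 + 8 + 2 = 15.
Cut capacity 16 exceeds the max flow 15, so it is not minimum.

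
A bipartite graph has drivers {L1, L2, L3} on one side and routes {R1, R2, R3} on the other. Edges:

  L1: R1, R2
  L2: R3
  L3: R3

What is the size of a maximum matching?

Unit-capacity flow: source→left, listed edges, right→sink; max matching = max flow.
Augmenting path L1→R1 (+1); matched 1.
Augmenting path L2→R3 (+1); matched 2.
No augmenting path remains; maximum matching = 2.
König certificate: {L1, R3} is a vertex cover of size 2 (every listed pair touches it), so no matching can be larger.

2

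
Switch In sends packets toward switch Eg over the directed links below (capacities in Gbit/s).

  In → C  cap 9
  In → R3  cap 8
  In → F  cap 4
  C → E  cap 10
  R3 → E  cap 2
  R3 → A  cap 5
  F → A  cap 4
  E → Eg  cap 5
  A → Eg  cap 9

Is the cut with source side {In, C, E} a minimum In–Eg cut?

No — its capacity is 17, but the minimum cut has capacity 14.

Given cut capacity: 8 + 4 + 5 = 17.
Augment In→C→E→Eg: bottleneck 5, flow now 5.
Augment In→R3→A→Eg: bottleneck 5, flow now 10.
Augment In→F→A→Eg: bottleneck 4, flow now 14.
No augmenting path remains; maximum flow = 14.
In the residual graph, reachable from In: {In, C, R3, E}.
Min-cut edges: In→F (4), R3→A (5), E→Eg (5); capacity 4 + 5 + 5 = 14.
Cut capacity 17 exceeds the max flow 14, so it is not minimum.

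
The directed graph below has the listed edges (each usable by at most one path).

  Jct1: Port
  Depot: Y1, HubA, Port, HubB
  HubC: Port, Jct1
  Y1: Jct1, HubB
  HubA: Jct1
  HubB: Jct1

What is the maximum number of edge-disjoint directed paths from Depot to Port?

Assign every edge capacity 1; by Menger, the answer equals the max flow.
Path Depot→Port (+1); total 1.
Path Depot→Y1→Jct1→Port (+1); total 2.
No residual Depot→Port path; max flow = 2.
Certifying cut of size 2: {Depot→Port, Jct1→Port}.

2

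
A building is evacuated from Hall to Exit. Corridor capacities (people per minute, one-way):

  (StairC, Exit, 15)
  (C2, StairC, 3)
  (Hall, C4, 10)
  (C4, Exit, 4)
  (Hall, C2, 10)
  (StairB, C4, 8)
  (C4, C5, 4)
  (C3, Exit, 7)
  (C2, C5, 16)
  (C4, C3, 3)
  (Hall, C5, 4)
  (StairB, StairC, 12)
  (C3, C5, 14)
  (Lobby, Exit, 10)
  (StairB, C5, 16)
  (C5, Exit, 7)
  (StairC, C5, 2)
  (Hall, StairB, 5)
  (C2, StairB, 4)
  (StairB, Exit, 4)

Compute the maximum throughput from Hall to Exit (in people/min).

26

Augment Hall→StairB→Exit: bottleneck 4, flow now 4.
Augment Hall→C4→Exit: bottleneck 4, flow now 8.
Augment Hall→C5→Exit: bottleneck 4, flow now 12.
Augment Hall→C2→StairC→Exit: bottleneck 3, flow now 15.
Augment Hall→C2→C5→Exit: bottleneck 3, flow now 18.
Augment Hall→StairB→StairC→Exit: bottleneck 1, flow now 19.
Augment Hall→C4→C3→Exit: bottleneck 3, flow now 22.
Augment Hall→C2→StairB→StairC→Exit: bottleneck 4, flow now 26.
No augmenting path remains; maximum flow = 26.
In the residual graph, reachable from Hall: {Hall, C2, C4, C5}.
Min-cut edges: Hall→StairB (5), C2→StairB (4), C2→StairC (3), C4→C3 (3), C4→Exit (4), C5→Exit (7); capacity 5 + 4 + 3 + 3 + 4 + 7 = 26.
This cut is saturated, so no flow can exceed 26.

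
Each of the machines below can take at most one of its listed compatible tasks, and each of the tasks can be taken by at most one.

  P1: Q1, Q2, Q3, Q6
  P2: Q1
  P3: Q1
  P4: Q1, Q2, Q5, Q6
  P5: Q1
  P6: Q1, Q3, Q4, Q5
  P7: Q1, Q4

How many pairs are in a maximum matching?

5

Unit-capacity flow: source→left, listed edges, right→sink; max matching = max flow.
Augmenting path P1→Q1 (+1); matched 1.
Augmenting path P4→Q2 (+1); matched 2.
Augmenting path P6→Q3 (+1); matched 3.
Augmenting path P7→Q4 (+1); matched 4.
Augmenting path P2→Q1→P1→Q6 (+1); matched 5.
No augmenting path remains; maximum matching = 5.
König certificate: {P1, P4, P6, P7, Q1} is a vertex cover of size 5 (every listed pair touches it), so no matching can be larger.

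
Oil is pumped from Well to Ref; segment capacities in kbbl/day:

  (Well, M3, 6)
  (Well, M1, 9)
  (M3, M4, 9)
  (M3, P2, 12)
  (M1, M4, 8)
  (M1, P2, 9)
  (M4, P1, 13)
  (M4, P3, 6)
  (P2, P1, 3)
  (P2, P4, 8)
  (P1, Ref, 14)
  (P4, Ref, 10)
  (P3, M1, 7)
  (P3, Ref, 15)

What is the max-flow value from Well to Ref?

15

Augment Well→M3→M4→P1→Ref: bottleneck 6, flow now 6.
Augment Well→M1→M4→P1→Ref: bottleneck 7, flow now 13.
Augment Well→M1→M4→P3→Ref: bottleneck 1, flow now 14.
Augment Well→M1→P2→P1→Ref: bottleneck 1, flow now 15.
No augmenting path remains; maximum flow = 15.
In the residual graph, reachable from Well: {Well}.
Min-cut edges: Well→M3 (6), Well→M1 (9); capacity 6 + 9 = 15.
This cut is saturated, so no flow can exceed 15.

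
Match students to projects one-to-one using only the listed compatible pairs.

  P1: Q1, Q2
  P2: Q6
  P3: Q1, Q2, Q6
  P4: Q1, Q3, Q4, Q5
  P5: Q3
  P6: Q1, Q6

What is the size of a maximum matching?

5

Unit-capacity flow: source→left, listed edges, right→sink; max matching = max flow.
Augmenting path P1→Q1 (+1); matched 1.
Augmenting path P2→Q6 (+1); matched 2.
Augmenting path P3→Q2 (+1); matched 3.
Augmenting path P4→Q3 (+1); matched 4.
Augmenting path P5→Q3→P4→Q4 (+1); matched 5.
No augmenting path remains; maximum matching = 5.
König certificate: {P4, P5, Q1, Q2, Q6} is a vertex cover of size 5 (every listed pair touches it), so no matching can be larger.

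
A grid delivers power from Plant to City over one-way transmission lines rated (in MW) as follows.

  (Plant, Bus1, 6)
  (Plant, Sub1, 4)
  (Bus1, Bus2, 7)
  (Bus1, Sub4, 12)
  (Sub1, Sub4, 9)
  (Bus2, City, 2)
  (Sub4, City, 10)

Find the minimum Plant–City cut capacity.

10

Augment Plant→Bus1→Bus2→City: bottleneck 2, flow now 2.
Augment Plant→Bus1→Sub4→City: bottleneck 4, flow now 6.
Augment Plant→Sub1→Sub4→City: bottleneck 4, flow now 10.
No augmenting path remains; maximum flow = 10.
By max-flow min-cut, the minimum cut capacity equals the max flow.
In the residual graph, reachable from Plant: {Plant}.
Min-cut edges: Plant→Bus1 (6), Plant→Sub1 (4); capacity 6 + 4 = 10.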